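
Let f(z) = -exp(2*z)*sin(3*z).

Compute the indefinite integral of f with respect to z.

For F(z) to be correct the identity F'(z) - f(z) = 0 must hold.
Check: d/dz[(-2*sin(3*z) + 3*cos(3*z))*exp(2*z)/13] = -exp(2*z)*sin(3*z) = f(z).

F(z) = (-2*sin(3*z) + 3*cos(3*z))*exp(2*z)/13 + C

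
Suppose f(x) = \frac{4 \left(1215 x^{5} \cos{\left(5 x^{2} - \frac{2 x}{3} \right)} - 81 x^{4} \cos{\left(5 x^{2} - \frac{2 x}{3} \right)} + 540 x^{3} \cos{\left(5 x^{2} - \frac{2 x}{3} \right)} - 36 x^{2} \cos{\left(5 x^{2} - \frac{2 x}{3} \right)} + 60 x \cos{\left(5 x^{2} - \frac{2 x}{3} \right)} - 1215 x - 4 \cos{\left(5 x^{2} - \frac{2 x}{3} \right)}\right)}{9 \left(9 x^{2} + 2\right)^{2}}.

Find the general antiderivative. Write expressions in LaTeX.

Since d/dx undoes antidifferentiation here, F'(x) = f(x) is required of F(x).
Check: d/dx[\frac{18 x^{2} \sin{\left(5 x^{2} - \frac{2 x}{3} \right)} + 4 \sin{\left(5 x^{2} - \frac{2 x}{3} \right)} + 90}{27 x^{2} + 6}] = \frac{4860 x^{5} \cos{\left(5 x^{2} - \frac{2 x}{3} \right)} - 324 x^{4} \cos{\left(5 x^{2} - \frac{2 x}{3} \right)} + 2160 x^{3} \cos{\left(5 x^{2} - \frac{2 x}{3} \right)} - 144 x^{2} \cos{\left(5 x^{2} - \frac{2 x}{3} \right)} + 240 x \cos{\left(5 x^{2} - \frac{2 x}{3} \right)} - 4860 x - 16 \cos{\left(5 x^{2} - \frac{2 x}{3} \right)}}{729 x^{4} + 324 x^{2} + 36}, which equals f(x).

F(x) = \frac{18 x^{2} \sin{\left(5 x^{2} - \frac{2 x}{3} \right)} + 4 \sin{\left(5 x^{2} - \frac{2 x}{3} \right)} + 90}{27 x^{2} + 6} + C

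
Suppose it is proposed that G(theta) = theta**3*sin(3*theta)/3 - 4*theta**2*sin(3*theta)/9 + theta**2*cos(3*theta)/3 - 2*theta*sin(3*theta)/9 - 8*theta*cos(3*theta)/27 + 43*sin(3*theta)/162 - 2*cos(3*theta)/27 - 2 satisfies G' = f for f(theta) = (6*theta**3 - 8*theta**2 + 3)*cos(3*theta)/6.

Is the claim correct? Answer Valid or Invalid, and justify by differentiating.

Valid. The derivative of G reproduces f.

d/dtheta[G] = theta**3*cos(3*theta) - 4*theta**2*cos(3*theta)/3 + cos(3*theta)/2
This equals f(theta) exactly, so the claim holds.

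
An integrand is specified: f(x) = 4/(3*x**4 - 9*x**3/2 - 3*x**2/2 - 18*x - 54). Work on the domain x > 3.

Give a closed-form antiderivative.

Factor the denominator (3*(x - 3)*(2*x + 3)*(x**2 + 4)) and decompose: f = 8*(3*x - 17)/(975*(x**2 + 4)) - 64/(675*(2*x + 3)) + 8/(351*(x - 3)); each piece integrates to a log, atan, or power term.
Check: d/dx[4*(50*log(x - 3) - 104*log(x + 3/2) + 27*log(x**2 + 4) - 153*atan(x/2))/8775] = 8/(6*x**4 - 9*x**3 - 3*x**2 - 36*x - 108), which equals f(x).

An antiderivative is F(x) = 4*(50*log(x - 3) - 104*log(x + 3/2) + 27*log(x**2 + 4) - 153*atan(x/2))/8775.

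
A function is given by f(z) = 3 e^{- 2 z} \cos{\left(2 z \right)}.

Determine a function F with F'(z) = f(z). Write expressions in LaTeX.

An antiderivative is F(z) = \frac{3 \left(\sin{\left(2 z \right)} - \cos{\left(2 z \right)}\right) e^{- 2 z}}{4}.

Differentiate the proposed F(z) back; it has to land on f(z) exactly.
Check: d/dz[\frac{3 \left(\sin{\left(2 z \right)} - \cos{\left(2 z \right)}\right) e^{- 2 z}}{4}] = 3 e^{- 2 z} \cos{\left(2 z \right)} = f(z).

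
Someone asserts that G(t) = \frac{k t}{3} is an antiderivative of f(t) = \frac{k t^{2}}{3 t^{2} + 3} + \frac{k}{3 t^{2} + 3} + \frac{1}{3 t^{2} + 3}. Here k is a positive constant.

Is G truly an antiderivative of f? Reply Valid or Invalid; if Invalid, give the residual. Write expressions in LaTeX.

d/dt[G] = \frac{k}{3}
d/dt[G] - f(t) = - \frac{1}{3 t^{2} + 3} != 0.

Invalid: d/dt[G] - f = - \frac{1}{3 t^{2} + 3}, which is not 0.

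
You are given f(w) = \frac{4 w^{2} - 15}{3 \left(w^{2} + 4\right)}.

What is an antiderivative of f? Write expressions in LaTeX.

A first test for any F(w): its w-derivative must equal f(w) identically.
Check: d/dw[\frac{8 w - 31 \operatorname{atan}{\left(\frac{w}{2} \right)}}{6}] = \frac{4 w^{2} - 15}{3 w^{2} + 12}, which equals f(w).

An antiderivative is F(w) = \frac{8 w - 31 \operatorname{atan}{\left(\frac{w}{2} \right)}}{6}.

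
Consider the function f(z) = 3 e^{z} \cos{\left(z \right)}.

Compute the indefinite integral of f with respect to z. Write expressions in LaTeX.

F(z) = \frac{3 e^{z} \sin{\left(z \right)}}{2} + \frac{3 e^{z} \cos{\left(z \right)}}{2} + C

A candidate is checked by its d/dz: the result must match f(z).
Check: d/dz[\frac{3 e^{z} \sin{\left(z \right)}}{2} + \frac{3 e^{z} \cos{\left(z \right)}}{2}] = 3 e^{z} \cos{\left(z \right)} = f(z).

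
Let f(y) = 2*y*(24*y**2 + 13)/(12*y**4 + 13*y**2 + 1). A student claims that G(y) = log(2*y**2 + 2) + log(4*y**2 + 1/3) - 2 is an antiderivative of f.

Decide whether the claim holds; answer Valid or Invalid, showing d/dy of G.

Valid. The derivative of G reproduces f.

d/dy[G] = (48*y**3 + 26*y)/(12*y**4 + 13*y**2 + 1)
This equals f(y) exactly, so the claim holds.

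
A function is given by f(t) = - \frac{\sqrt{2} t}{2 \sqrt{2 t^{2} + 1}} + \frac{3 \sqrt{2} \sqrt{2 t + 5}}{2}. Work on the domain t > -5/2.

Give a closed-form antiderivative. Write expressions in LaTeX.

Integrate term by term and add the pieces.
Check: d/dt[2 \left(t + \frac{5}{2}\right)^{\frac{3}{2}} - \frac{\sqrt{t^{2} + \frac{1}{2}}}{2}] = \frac{\sqrt{2} \left(- t + 3 \sqrt{2 t + 5} \sqrt{2 t^{2} + 1}\right)}{2 \sqrt{2 t^{2} + 1}}, which equals f(t).

An antiderivative is F(t) = 2 \left(t + \frac{5}{2}\right)^{\frac{3}{2}} - \frac{\sqrt{t^{2} + \frac{1}{2}}}{2}.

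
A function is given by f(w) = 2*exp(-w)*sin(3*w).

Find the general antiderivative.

F(w) = -exp(-w)*sin(3*w)/5 - 3*exp(-w)*cos(3*w)/5 + C

Check any antiderivative F(w) by computing F'(w) and comparing it with f(w).
Check: d/dw[-exp(-w)*sin(3*w)/5 - 3*exp(-w)*cos(3*w)/5] = 2*exp(-w)*sin(3*w) = f(w).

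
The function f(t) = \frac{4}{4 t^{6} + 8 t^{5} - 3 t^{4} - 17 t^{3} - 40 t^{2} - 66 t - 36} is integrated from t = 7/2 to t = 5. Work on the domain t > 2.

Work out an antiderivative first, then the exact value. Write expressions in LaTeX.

Antiderivative: F(t) = \frac{1156 t \log{\left(t - 2 \right)} - 113288 t \log{\left(t + 1 \right)} + 102528 t \log{\left(t + \frac{3}{2} \right)} + 4802 t \log{\left(t^{2} + 2 \right)} + 1960 \sqrt{2} t \operatorname{atan}{\left(\frac{\sqrt{2} t}{2} \right)} + 1734 \log{\left(t - 2 \right)} - 169932 \log{\left(t + 1 \right)} + 153792 \log{\left(t + \frac{3}{2} \right)} + 7203 \log{\left(t^{2} + 2 \right)} + 2940 \sqrt{2} \operatorname{atan}{\left(\frac{\sqrt{2} t}{2} \right)} - 34272}{254898 t + 382347}; value = - \frac{4 \log{\left(6 \right)}}{9} - \frac{5696 \log{\left(5 \right)}}{14161} - \frac{49 \log{\left(\frac{57}{4} \right)}}{2601} - \frac{20 \sqrt{2} \operatorname{atan}{\left(\frac{7 \sqrt{2}}{4} \right)}}{2601} - \frac{2 \log{\left(\frac{3}{2} \right)}}{441} + \frac{2 \log{\left(3 \right)}}{441} + \frac{48}{7735} + \frac{20 \sqrt{2} \operatorname{atan}{\left(\frac{5 \sqrt{2}}{2} \right)}}{2601} + \frac{49 \log{\left(27 \right)}}{2601} + \frac{4 \log{\left(\frac{9}{2} \right)}}{9} + \frac{5696 \log{\left(\frac{13}{2} \right)}}{14161}

The denominator factors as \left(t - 2\right) \left(t + 1\right) \left(2 t + 3\right)^{2} \left(t^{2} + 2\right); partial fractions split f into directly integrable pieces: \frac{2 \left(49 t + 20\right)}{2601 \left(t^{2} + 2\right)} + \frac{11392}{14161 \left(2 t + 3\right)} + \frac{64}{119 \left(2 t + 3\right)^{2}} - \frac{4}{9 \left(t + 1\right)} + \frac{2}{441 \left(t - 2\right)}.
F(t) = \frac{1156 t \log{\left(t - 2 \right)} - 113288 t \log{\left(t + 1 \right)} + 102528 t \log{\left(t + \frac{3}{2} \right)} + 4802 t \log{\left(t^{2} + 2 \right)} + 1960 \sqrt{2} t \operatorname{atan}{\left(\frac{\sqrt{2} t}{2} \right)} + 1734 \log{\left(t - 2 \right)} - 169932 \log{\left(t + 1 \right)} + 153792 \log{\left(t + \frac{3}{2} \right)} + 7203 \log{\left(t^{2} + 2 \right)} + 2940 \sqrt{2} \operatorname{atan}{\left(\frac{\sqrt{2} t}{2} \right)} - 34272}{254898 t + 382347} is an antiderivative of f.
Check: d/dt[\frac{1156 t \log{\left(t - 2 \right)} - 113288 t \log{\left(t + 1 \right)} + 102528 t \log{\left(t + \frac{3}{2} \right)} + 4802 t \log{\left(t^{2} + 2 \right)} + 1960 \sqrt{2} t \operatorname{atan}{\left(\frac{\sqrt{2} t}{2} \right)} + 1734 \log{\left(t - 2 \right)} - 169932 \log{\left(t + 1 \right)} + 153792 \log{\left(t + \frac{3}{2} \right)} + 7203 \log{\left(t^{2} + 2 \right)} + 2940 \sqrt{2} \operatorname{atan}{\left(\frac{\sqrt{2} t}{2} \right)} - 34272}{254898 t + 382347}] = \frac{4}{4 t^{6} + 8 t^{5} - 3 t^{4} - 17 t^{3} - 40 t^{2} - 66 t - 36} = f(t).
F(5) = - \frac{4 \log{\left(6 \right)}}{9} - \frac{32}{1547} + \frac{2 \log{\left(3 \right)}}{441} + \frac{20 \sqrt{2} \operatorname{atan}{\left(\frac{5 \sqrt{2}}{2} \right)}}{2601} + \frac{49 \log{\left(27 \right)}}{2601} + \frac{5696 \log{\left(\frac{13}{2} \right)}}{14161}; F(7/2) = - \frac{4 \log{\left(\frac{9}{2} \right)}}{9} - \frac{16}{595} + \frac{2 \log{\left(\frac{3}{2} \right)}}{441} + \frac{20 \sqrt{2} \operatorname{atan}{\left(\frac{7 \sqrt{2}}{4} \right)}}{2601} + \frac{49 \log{\left(\frac{57}{4} \right)}}{2601} + \frac{5696 \log{\left(5 \right)}}{14161}.
Integral = F(5) - F(7/2) = - \frac{4 \log{\left(6 \right)}}{9} - \frac{5696 \log{\left(5 \right)}}{14161} - \frac{49 \log{\left(\frac{57}{4} \right)}}{2601} - \frac{20 \sqrt{2} \operatorname{atan}{\left(\frac{7 \sqrt{2}}{4} \right)}}{2601} - \frac{2 \log{\left(\frac{3}{2} \right)}}{441} + \frac{2 \log{\left(3 \right)}}{441} + \frac{48}{7735} + \frac{20 \sqrt{2} \operatorname{atan}{\left(\frac{5 \sqrt{2}}{2} \right)}}{2601} + \frac{49 \log{\left(27 \right)}}{2601} + \frac{4 \log{\left(\frac{9}{2} \right)}}{9} + \frac{5696 \log{\left(\frac{13}{2} \right)}}{14161}.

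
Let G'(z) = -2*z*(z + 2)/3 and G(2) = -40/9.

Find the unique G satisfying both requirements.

Differentiate the proposed G(z) back; it has to land on the given G'(z).
A general antiderivative is -2*z**3/9 - 2*z**2/3 + C.
The condition gives C = -40/9 - (-40/9) = 0.
So G(z) = -2*z**3/9 - 2*z**2/3.
Check: d/dz[-2*z**3/9 - 2*z**2/3] = -2*z**2/3 - 4*z/3, which equals G'(z).

G(z) = -2*z**3/9 - 2*z**2/3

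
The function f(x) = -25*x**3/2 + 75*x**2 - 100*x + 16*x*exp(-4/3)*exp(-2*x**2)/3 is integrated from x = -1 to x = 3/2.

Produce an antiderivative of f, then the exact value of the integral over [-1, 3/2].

The integrand splits into summands that can be handled one at a time.
F(x) = (-75*x**2*(4 - x)**2 - 32*exp(-2*x**2 - 4/3))/24 is an antiderivative of f.
Check: d/dx[(-75*x**2*(4 - x)**2 - 32*exp(-2*x**2 - 4/3))/24] = (-75*x**3*exp(4/3)*exp(2*x**2) + 450*x**2*exp(4/3)*exp(2*x**2) - 600*x*exp(4/3)*exp(2*x**2) + 32*x)*exp(-4/3)*exp(-2*x**2)/6, which equals f(x).
F(3/2) = -5625/128 - 4*exp(-35/6)/3; F(-1) = -625/8 - 4*exp(-10/3)/3.
Integral = F(3/2) - F(-1) = -4*exp(-35/6)/3 + 4*exp(-10/3)/3 + 4375/128.

Antiderivative: F(x) = (-75*x**2*(4 - x)**2 - 32*exp(-2*x**2 - 4/3))/24; value = -4*exp(-35/6)/3 + 4*exp(-10/3)/3 + 4375/128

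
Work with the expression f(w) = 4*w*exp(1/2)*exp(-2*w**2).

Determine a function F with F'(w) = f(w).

f matches the chain-rule pattern g'(h)*h' with inner function h(w) = 1/2 - 2*w**2; substituting u = h(w) collapses the integral.
Check: d/dw[-exp(1/2 - 2*w**2)] = 4*w*exp(1/2)*exp(-2*w**2) = f(w).

An antiderivative is F(w) = -exp(1/2 - 2*w**2).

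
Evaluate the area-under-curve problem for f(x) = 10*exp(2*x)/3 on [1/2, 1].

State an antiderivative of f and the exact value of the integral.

A first test for any F(x): its x-derivative must equal f(x) identically.
F(x) = 5*exp(2*x)/3 is an antiderivative of f.
Check: d/dx[5*exp(2*x)/3] = 10*exp(2*x)/3 = f(x).
F(1) = 5*exp(2)/3; F(1/2) = 5*exp(1)/3.
Integral = F(1) - F(1/2) = -5*exp(1)/3 + 5*exp(2)/3.

Antiderivative: F(x) = 5*exp(2*x)/3; value = -5*exp(1)/3 + 5*exp(2)/3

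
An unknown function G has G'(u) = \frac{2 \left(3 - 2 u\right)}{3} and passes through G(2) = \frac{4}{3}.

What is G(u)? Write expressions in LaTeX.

G(u) = \frac{2 u \left(3 - u\right)}{3}

Differentiate the proposed G(u) back; it has to land on the given G'(u).
A general antiderivative is - \frac{2 u^{2}}{3} + 2 u + C.
The condition gives C = \frac{4}{3} - (\frac{4}{3}) = 0.
So G(u) = \frac{2 u \left(3 - u\right)}{3}.
Check: d/du[\frac{2 u \left(3 - u\right)}{3}] = 2 - \frac{4 u}{3}, which equals G'(u).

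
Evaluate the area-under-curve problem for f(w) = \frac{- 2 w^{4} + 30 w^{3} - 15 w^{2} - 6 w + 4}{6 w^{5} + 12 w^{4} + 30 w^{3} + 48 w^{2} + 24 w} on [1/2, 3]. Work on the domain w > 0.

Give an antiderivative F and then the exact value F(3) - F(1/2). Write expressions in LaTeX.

Antiderivative: F(w) = \frac{25 w \log{\left(w \right)} - 351 w \log{\left(w + 1 \right)} + 138 w \log{\left(w^{2} + 4 \right)} + 157 w \operatorname{atan}{\left(\frac{w}{2} \right)} + 25 \log{\left(w \right)} - 351 \log{\left(w + 1 \right)} + 138 \log{\left(w^{2} + 4 \right)} + 157 \operatorname{atan}{\left(\frac{w}{2} \right)} - 185}{150 w + 150}; value = - \frac{117 \log{\left(4 \right)}}{50} - \frac{23 \log{\left(\frac{17}{4} \right)}}{25} - \frac{157 \operatorname{atan}{\left(\frac{1}{4} \right)}}{150} + \frac{\log{\left(2 \right)}}{6} + \frac{\log{\left(3 \right)}}{6} + \frac{37}{72} + \frac{117 \log{\left(\frac{3}{2} \right)}}{50} + \frac{157 \operatorname{atan}{\left(\frac{3}{2} \right)}}{150} + \frac{23 \log{\left(13 \right)}}{25}

Factor the denominator (6 w \left(w + 1\right)^{2} \left(w^{2} + 4\right)) and decompose: f = \frac{138 w + 157}{75 \left(w^{2} + 4\right)} - \frac{117}{50 \left(w + 1\right)} + \frac{37}{30 \left(w + 1\right)^{2}} + \frac{1}{6 w}; each piece integrates to a log, atan, or power term.
F(w) = \frac{25 w \log{\left(w \right)} - 351 w \log{\left(w + 1 \right)} + 138 w \log{\left(w^{2} + 4 \right)} + 157 w \operatorname{atan}{\left(\frac{w}{2} \right)} + 25 \log{\left(w \right)} - 351 \log{\left(w + 1 \right)} + 138 \log{\left(w^{2} + 4 \right)} + 157 \operatorname{atan}{\left(\frac{w}{2} \right)} - 185}{150 w + 150} is an antiderivative of f.
Check: d/dw[\frac{25 w \log{\left(w \right)} - 351 w \log{\left(w + 1 \right)} + 138 w \log{\left(w^{2} + 4 \right)} + 157 w \operatorname{atan}{\left(\frac{w}{2} \right)} + 25 \log{\left(w \right)} - 351 \log{\left(w + 1 \right)} + 138 \log{\left(w^{2} + 4 \right)} + 157 \operatorname{atan}{\left(\frac{w}{2} \right)} - 185}{150 w + 150}] = \frac{- 2 w^{4} + 30 w^{3} - 15 w^{2} - 6 w + 4}{6 w^{5} + 12 w^{4} + 30 w^{3} + 48 w^{2} + 24 w} = f(w).
F(3) = - \frac{117 \log{\left(4 \right)}}{50} - \frac{37}{120} + \frac{\log{\left(3 \right)}}{6} + \frac{157 \operatorname{atan}{\left(\frac{3}{2} \right)}}{150} + \frac{23 \log{\left(13 \right)}}{25}; F(1/2) = - \frac{117 \log{\left(\frac{3}{2} \right)}}{50} - \frac{37}{45} - \frac{\log{\left(2 \right)}}{6} + \frac{157 \operatorname{atan}{\left(\frac{1}{4} \right)}}{150} + \frac{23 \log{\left(\frac{17}{4} \right)}}{25}.
Integral = F(3) - F(1/2) = - \frac{117 \log{\left(4 \right)}}{50} - \frac{23 \log{\left(\frac{17}{4} \right)}}{25} - \frac{157 \operatorname{atan}{\left(\frac{1}{4} \right)}}{150} + \frac{\log{\left(2 \right)}}{6} + \frac{\log{\left(3 \right)}}{6} + \frac{37}{72} + \frac{117 \log{\left(\frac{3}{2} \right)}}{50} + \frac{157 \operatorname{atan}{\left(\frac{3}{2} \right)}}{150} + \frac{23 \log{\left(13 \right)}}{25}.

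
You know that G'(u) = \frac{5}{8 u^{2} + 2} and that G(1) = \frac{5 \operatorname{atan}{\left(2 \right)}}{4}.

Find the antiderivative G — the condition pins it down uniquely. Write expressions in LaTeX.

Whatever form G(u) takes, its d/du must return the stated G'(u).
A general antiderivative is \frac{5 \operatorname{atan}{\left(2 u \right)}}{4} + C.
The condition gives C = \frac{5 \operatorname{atan}{\left(2 \right)}}{4} - (\frac{5 \operatorname{atan}{\left(2 \right)}}{4}) = 0.
So G(u) = \frac{5 \operatorname{atan}{\left(2 u \right)}}{4}.
Check: d/du[\frac{5 \operatorname{atan}{\left(2 u \right)}}{4}] = \frac{5}{8 u^{2} + 2} = G'(u).

G(u) = \frac{5 \operatorname{atan}{\left(2 u \right)}}{4}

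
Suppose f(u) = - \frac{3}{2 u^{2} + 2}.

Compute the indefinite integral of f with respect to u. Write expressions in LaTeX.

F(u) = - \frac{3 \operatorname{atan}{\left(u \right)}}{2} + C

Check any antiderivative F(u) by computing F'(u) and comparing it with f(u).
Check: d/du[- \frac{3 \operatorname{atan}{\left(u \right)}}{2}] = - \frac{3}{2 u^{2} + 2} = f(u).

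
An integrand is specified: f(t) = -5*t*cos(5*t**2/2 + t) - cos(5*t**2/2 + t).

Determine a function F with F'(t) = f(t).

f matches the chain-rule pattern g'(h)*h' with inner function h(t) = 5*t**2/2 + t; substituting u = h(t) collapses the integral.
Check: d/dt[-sin(5*t**2/2 + t)] = -5*t*cos(5*t**2/2 + t) - cos(5*t**2/2 + t) = f(t).

An antiderivative is F(t) = -sin(5*t**2/2 + t).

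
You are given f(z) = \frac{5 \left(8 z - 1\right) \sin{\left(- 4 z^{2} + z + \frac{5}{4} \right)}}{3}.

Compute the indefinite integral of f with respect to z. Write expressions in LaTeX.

F(z) = \frac{5 \cos{\left(- 4 z^{2} + z + \frac{5}{4} \right)}}{3} + C

f matches the chain-rule pattern g'(h)*h' with inner function h(z) = - 4 z^{2} + z + \frac{5}{4}; substituting u = h(z) collapses the integral.
Check: d/dz[\frac{5 \cos{\left(- 4 z^{2} + z + \frac{5}{4} \right)}}{3}] = \frac{40 z \sin{\left(- 4 z^{2} + z + \frac{5}{4} \right)}}{3} - \frac{5 \sin{\left(- 4 z^{2} + z + \frac{5}{4} \right)}}{3}, which equals f(z).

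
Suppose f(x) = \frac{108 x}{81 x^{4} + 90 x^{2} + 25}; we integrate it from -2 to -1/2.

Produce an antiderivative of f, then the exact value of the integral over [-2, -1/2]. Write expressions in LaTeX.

The substitution u = 3 x^{2} + \frac{5}{3} works: f is exactly (dF/du)*(du/dx) for that inner function.
F(x) = - \frac{6}{9 x^{2} + 5} is an antiderivative of f.
Check: d/dx[- \frac{6}{9 x^{2} + 5}] = \frac{108 x}{81 x^{4} + 90 x^{2} + 25} = f(x).
F(-1/2) = - \frac{24}{29}; F(-2) = - \frac{6}{41}.
Integral = F(-1/2) - F(-2) = - \frac{810}{1189}.

Antiderivative: F(x) = - \frac{6}{9 x^{2} + 5}; value = - \frac{810}{1189}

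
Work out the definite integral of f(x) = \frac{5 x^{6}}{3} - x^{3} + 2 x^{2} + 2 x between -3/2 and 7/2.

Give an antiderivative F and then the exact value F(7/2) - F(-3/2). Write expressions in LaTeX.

Antiderivative: F(x) = \frac{x^{2} \left(20 x^{5} - 21 x^{2} + 56 x + 84\right)}{84}; value = \frac{2070485}{1344}

Integrate term by term and add the pieces.
F(x) = \frac{x^{2} \left(20 x^{5} - 21 x^{2} + 56 x + 84\right)}{84} is an antiderivative of f.
Check: d/dx[\frac{x^{2} \left(20 x^{5} - 21 x^{2} + 56 x + 84\right)}{84}] = \frac{5 x^{6}}{3} - x^{3} + 2 x^{2} + 2 x = f(x).
F(7/2) = \frac{589519}{384}; F(-3/2) = - \frac{4779}{896}.
Integral = F(7/2) - F(-3/2) = \frac{2070485}{1344}.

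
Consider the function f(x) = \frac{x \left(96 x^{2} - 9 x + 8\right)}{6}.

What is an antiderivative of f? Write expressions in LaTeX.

An antiderivative is F(x) = 4 x^{4} - \frac{x^{3}}{2} + \frac{2 x^{2}}{3}.

An antiderivative F(x) passes only if d/dx[F] lands on f(x) exactly.
Check: d/dx[4 x^{4} - \frac{x^{3}}{2} + \frac{2 x^{2}}{3}] = 16 x^{3} - \frac{3 x^{2}}{2} + \frac{4 x}{3}, which equals f(x).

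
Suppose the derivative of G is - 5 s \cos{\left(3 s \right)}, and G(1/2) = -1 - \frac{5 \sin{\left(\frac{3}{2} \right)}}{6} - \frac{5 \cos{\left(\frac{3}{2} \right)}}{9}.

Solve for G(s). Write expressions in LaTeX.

Whatever form G(s) takes, its d/ds must return the stated G'(s).
A general antiderivative is - \frac{5 s \sin{\left(3 s \right)}}{3} - \frac{5 \cos{\left(3 s \right)}}{9} + C.
The condition gives C = -1 - \frac{5 \sin{\left(\frac{3}{2} \right)}}{6} - \frac{5 \cos{\left(\frac{3}{2} \right)}}{9} - (- \frac{5 \sin{\left(\frac{3}{2} \right)}}{6} - \frac{5 \cos{\left(\frac{3}{2} \right)}}{9}) = -1.
So G(s) = - \frac{15 s \sin{\left(3 s \right)} + 5 \cos{\left(3 s \right)} + 9}{9}.
Check: d/ds[- \frac{15 s \sin{\left(3 s \right)} + 5 \cos{\left(3 s \right)} + 9}{9}] = - 5 s \cos{\left(3 s \right)} = G'(s).

G(s) = - \frac{15 s \sin{\left(3 s \right)} + 5 \cos{\left(3 s \right)} + 9}{9}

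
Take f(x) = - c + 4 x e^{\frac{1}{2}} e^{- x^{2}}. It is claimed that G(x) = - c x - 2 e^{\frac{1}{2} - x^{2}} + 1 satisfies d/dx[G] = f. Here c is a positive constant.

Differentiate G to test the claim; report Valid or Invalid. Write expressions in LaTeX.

Valid. The derivative of G reproduces f.

d/dx[G] = \left(- \frac{c e^{x^{2}}}{e^{\frac{1}{2}}} + 4 x\right) e^{\frac{1}{2}} e^{- x^{2}}
This equals f(x) exactly, so the claim holds.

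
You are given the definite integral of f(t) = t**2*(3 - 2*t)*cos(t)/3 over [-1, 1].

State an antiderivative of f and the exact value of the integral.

Antiderivative: F(t) = -2*t**3*sin(t)/3 + t**2*sin(t) - 2*t**2*cos(t) + 4*t*sin(t) + 2*t*cos(t) - 2*sin(t) + 4*cos(t); value = -2*sin(1) + 4*cos(1)

A first test for any F(t): its t-derivative must equal f(t) identically.
F(t) = -2*t**3*sin(t)/3 + t**2*sin(t) - 2*t**2*cos(t) + 4*t*sin(t) + 2*t*cos(t) - 2*sin(t) + 4*cos(t) is an antiderivative of f.
Check: d/dt[-2*t**3*sin(t)/3 + t**2*sin(t) - 2*t**2*cos(t) + 4*t*sin(t) + 2*t*cos(t) - 2*sin(t) + 4*cos(t)] = -2*t**3*cos(t)/3 + t**2*cos(t), which equals f(t).
F(1) = 7*sin(1)/3 + 4*cos(1); F(-1) = 13*sin(1)/3.
Integral = F(1) - F(-1) = -2*sin(1) + 4*cos(1).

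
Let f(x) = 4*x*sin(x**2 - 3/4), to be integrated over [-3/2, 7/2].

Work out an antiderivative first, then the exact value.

The substitution u = x**2 - 3/4 works: f is exactly (dF/du)*(du/dx) for that inner function.
F(x) = -2*cos(x**2 - 3/4) is an antiderivative of f.
Check: d/dx[-2*cos(x**2 - 3/4)] = 4*x*sin(x**2 - 3/4) = f(x).
F(7/2) = -2*cos(23/2); F(-3/2) = -2*cos(3/2).
Integral = F(7/2) - F(-3/2) = -2*cos(23/2) + 2*cos(3/2).

Antiderivative: F(x) = -2*cos(x**2 - 3/4); value = -2*cos(23/2) + 2*cos(3/2)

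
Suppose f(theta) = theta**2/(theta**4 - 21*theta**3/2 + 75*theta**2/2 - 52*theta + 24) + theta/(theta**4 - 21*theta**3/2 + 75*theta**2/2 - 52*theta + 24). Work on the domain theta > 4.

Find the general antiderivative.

F(theta) = -34*log(theta - 4)/45 + 6*log(theta - 3/2)/5 - 4*log(theta - 1)/9 - 8/(3*theta - 12) + C

Factor the denominator ((theta - 4)**2*(theta - 1)*(2*theta - 3)) and decompose: f = 12/(5*(2*theta - 3)) - 4/(9*(theta - 1)) - 34/(45*(theta - 4)) + 8/(3*(theta - 4)**2); each piece integrates to a log, atan, or power term.
Check: d/dtheta[-34*log(theta - 4)/45 + 6*log(theta - 3/2)/5 - 4*log(theta - 1)/9 - 8/(3*theta - 12)] = (2*theta**2 + 2*theta)/(2*theta**4 - 21*theta**3 + 75*theta**2 - 104*theta + 48), which equals f(theta).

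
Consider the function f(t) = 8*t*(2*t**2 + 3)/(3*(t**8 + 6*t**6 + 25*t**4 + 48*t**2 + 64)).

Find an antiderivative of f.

The substitution u = t**4/2 + 3*t**2/2 + 4 works: f is exactly (dF/du)*(du/dt) for that inner function.
Check: d/dt[-4/(3*(t**4 + 3*t**2 + 8))] = (16*t**3 + 24*t)/(3*t**8 + 18*t**6 + 75*t**4 + 144*t**2 + 192), which equals f(t).

An antiderivative is F(t) = -4/(3*(t**4 + 3*t**2 + 8)).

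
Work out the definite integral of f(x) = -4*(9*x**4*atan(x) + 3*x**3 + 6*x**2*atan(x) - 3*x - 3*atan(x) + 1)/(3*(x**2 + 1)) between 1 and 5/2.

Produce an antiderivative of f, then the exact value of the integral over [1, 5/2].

Recognize the product-rule pattern: f = u'v + uv' with u = -4*x**3 + 4*x - 4/3, v = atan(x), so integration by parts undoes it.
F(x) = 4*(-3*x**3 + 3*x - 1)*atan(x)/3 is an antiderivative of f.
Check: d/dx[4*(-3*x**3 + 3*x - 1)*atan(x)/3] = (-36*x**4*atan(x) - 12*x**3 - 24*x**2*atan(x) + 12*x + 12*atan(x) - 4)/(3*x**2 + 3), which equals f(x).
F(5/2) = -323*atan(5/2)/6; F(1) = -pi/3.
Integral = F(5/2) - F(1) = -323*atan(5/2)/6 + pi/3.

Antiderivative: F(x) = 4*(-3*x**3 + 3*x - 1)*atan(x)/3; value = -323*atan(5/2)/6 + pi/3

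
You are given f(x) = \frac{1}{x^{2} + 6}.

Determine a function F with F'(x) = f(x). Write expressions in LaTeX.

Since d/dx undoes antidifferentiation here, F'(x) = f(x) is required of F(x).
Check: d/dx[\frac{\sqrt{6} \operatorname{atan}{\left(\frac{\sqrt{6} x}{6} \right)}}{6}] = \frac{1}{x^{2} + 6} = f(x).

An antiderivative is F(x) = \frac{\sqrt{6} \operatorname{atan}{\left(\frac{\sqrt{6} x}{6} \right)}}{6}.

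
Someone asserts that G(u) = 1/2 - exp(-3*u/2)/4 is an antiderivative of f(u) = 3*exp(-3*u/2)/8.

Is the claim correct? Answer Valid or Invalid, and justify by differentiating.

Valid - differentiating G returns exactly f.

d/du[G] = 3*exp(-3*u/2)/8
This equals f(u) exactly, so the claim holds.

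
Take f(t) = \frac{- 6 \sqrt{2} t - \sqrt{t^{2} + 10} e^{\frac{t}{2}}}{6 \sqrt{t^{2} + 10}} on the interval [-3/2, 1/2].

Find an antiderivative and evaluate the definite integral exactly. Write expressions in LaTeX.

Antiderivative: F(t) = - 2 \sqrt{\frac{t^{2}}{2} + 5} - \frac{e^{\frac{t}{2}}}{3}; value = - \frac{\sqrt{82}}{2} - \frac{e^{\frac{1}{4}}}{3} + \frac{1}{3 e^{\frac{3}{4}}} + \frac{7 \sqrt{2}}{2}

A candidate is checked by its d/dt: the result must match f(t).
F(t) = - 2 \sqrt{\frac{t^{2}}{2} + 5} - \frac{e^{\frac{t}{2}}}{3} is an antiderivative of f.
Check: d/dt[- 2 \sqrt{\frac{t^{2}}{2} + 5} - \frac{e^{\frac{t}{2}}}{3}] = \frac{- 6 \sqrt{2} t - \sqrt{t^{2} + 10} e^{\frac{t}{2}}}{6 \sqrt{t^{2} + 10}} = f(t).
F(1/2) = - \frac{\sqrt{82}}{2} - \frac{e^{\frac{1}{4}}}{3}; F(-3/2) = - \frac{7 \sqrt{2}}{2} - \frac{1}{3 e^{\frac{3}{4}}}.
Integral = F(1/2) - F(-3/2) = - \frac{\sqrt{82}}{2} - \frac{e^{\frac{1}{4}}}{3} + \frac{1}{3 e^{\frac{3}{4}}} + \frac{7 \sqrt{2}}{2}.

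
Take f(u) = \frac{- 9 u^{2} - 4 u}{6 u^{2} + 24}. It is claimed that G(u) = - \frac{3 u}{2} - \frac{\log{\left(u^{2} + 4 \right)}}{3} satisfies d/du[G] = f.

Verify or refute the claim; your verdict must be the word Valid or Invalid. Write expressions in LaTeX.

Invalid: d/du[G] - f = - \frac{6}{u^{2} + 4}, which is not 0.

d/du[G] = \frac{- 9 u^{2} - 4 u - 36}{6 u^{2} + 24}
d/du[G] - f(u) = - \frac{6}{u^{2} + 4} != 0.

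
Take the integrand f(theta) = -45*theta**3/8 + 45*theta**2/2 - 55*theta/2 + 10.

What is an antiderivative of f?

An antiderivative is F(theta) = -5*(-3*theta**2/4 + 2*theta - 1)**2/2.

The substitution u = -3*theta**2/4 + 2*theta - 1 works: f is exactly (dF/du)*(du/dtheta) for that inner function.
Check: d/dtheta[-5*(-3*theta**2/4 + 2*theta - 1)**2/2] = -45*theta**3/8 + 45*theta**2/2 - 55*theta/2 + 10 = f(theta).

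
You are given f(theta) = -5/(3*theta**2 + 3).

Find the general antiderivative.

A candidate is checked by its d/dtheta: the result must match f(theta).
Check: d/dtheta[-5*atan(theta)/3] = -5/(3*theta**2 + 3) = f(theta).

F(theta) = -5*atan(theta)/3 + C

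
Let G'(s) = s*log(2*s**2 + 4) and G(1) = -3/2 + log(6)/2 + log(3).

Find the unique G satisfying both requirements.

G(s) = s**2*log(2*s**2 + 4)/2 - s**2/2 + log(s**2 + 2) - 1

A candidate passes only if d/ds[G] lands on the given G'(s) exactly.
A general antiderivative is s**2*log(2*s**2 + 4)/2 - s**2/2 + log(s**2 + 2) + C.
The condition gives C = -3/2 + log(6)/2 + log(3) - (-1/2 + log(6)/2 + log(3)) = -1.
So G(s) = s**2*log(2*s**2 + 4)/2 - s**2/2 + log(s**2 + 2) - 1.
Check: d/ds[s**2*log(2*s**2 + 4)/2 - s**2/2 + log(s**2 + 2) - 1] = s*log(s**2 + 2) + s*log(2), which equals G'(s).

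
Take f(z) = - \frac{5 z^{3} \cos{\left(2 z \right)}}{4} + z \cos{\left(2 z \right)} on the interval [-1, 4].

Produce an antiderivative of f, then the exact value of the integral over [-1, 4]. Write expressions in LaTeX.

The integrand splits into summands that can be handled one at a time.
F(z) = - \frac{5 z^{3} \sin{\left(2 z \right)}}{8} - \frac{15 z^{2} \cos{\left(2 z \right)}}{16} + \frac{23 z \sin{\left(2 z \right)}}{16} + \frac{23 \cos{\left(2 z \right)}}{32} is an antiderivative of f.
Check: d/dz[- \frac{5 z^{3} \sin{\left(2 z \right)}}{8} - \frac{15 z^{2} \cos{\left(2 z \right)}}{16} + \frac{23 z \sin{\left(2 z \right)}}{16} + \frac{23 \cos{\left(2 z \right)}}{32}] = - \frac{5 z^{3} \cos{\left(2 z \right)}}{4} + z \cos{\left(2 z \right)} = f(z).
F(4) = - \frac{137 \sin{\left(8 \right)}}{4} - \frac{457 \cos{\left(8 \right)}}{32}; F(-1) = - \frac{7 \cos{\left(2 \right)}}{32} + \frac{13 \sin{\left(2 \right)}}{16}.
Integral = F(4) - F(-1) = - \frac{137 \sin{\left(8 \right)}}{4} - \frac{13 \sin{\left(2 \right)}}{16} + \frac{7 \cos{\left(2 \right)}}{32} - \frac{457 \cos{\left(8 \right)}}{32}.

Antiderivative: F(z) = - \frac{5 z^{3} \sin{\left(2 z \right)}}{8} - \frac{15 z^{2} \cos{\left(2 z \right)}}{16} + \frac{23 z \sin{\left(2 z \right)}}{16} + \frac{23 \cos{\left(2 z \right)}}{32}; value = - \frac{137 \sin{\left(8 \right)}}{4} - \frac{13 \sin{\left(2 \right)}}{16} + \frac{7 \cos{\left(2 \right)}}{32} - \frac{457 \cos{\left(8 \right)}}{32}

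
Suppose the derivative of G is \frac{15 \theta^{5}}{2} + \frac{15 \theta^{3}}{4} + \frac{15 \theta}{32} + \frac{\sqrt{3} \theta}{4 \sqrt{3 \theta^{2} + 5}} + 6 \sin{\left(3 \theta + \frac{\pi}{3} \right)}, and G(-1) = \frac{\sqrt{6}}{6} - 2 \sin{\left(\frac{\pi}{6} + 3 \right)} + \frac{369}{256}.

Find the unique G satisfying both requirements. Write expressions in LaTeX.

The integrand splits into summands that can be handled one at a time.
A general antiderivative is - \frac{5 \left(- \theta^{2} - \frac{1}{4}\right)^{3}}{4} + \frac{\sqrt{\theta^{2} + \frac{5}{3}}}{4} - 2 \cos{\left(3 \theta + \frac{\pi}{3} \right)} + C.
The condition gives C = \frac{\sqrt{6}}{6} - 2 \sin{\left(\frac{\pi}{6} + 3 \right)} + \frac{369}{256} - (\frac{\sqrt{6}}{6} - 2 \sin{\left(\frac{\pi}{6} + 3 \right)} + \frac{625}{256}) = -1.
So G(\theta) = - \frac{- 960 \theta^{6} - 720 \theta^{4} - 180 \theta^{2} - 64 \sqrt{3} \sqrt{3 \theta^{2} + 5} + 1536 \cos{\left(3 \theta + \frac{\pi}{3} \right)} + 753}{768}.
Check: d/d\theta[- \frac{- 960 \theta^{6} - 720 \theta^{4} - 180 \theta^{2} - 64 \sqrt{3} \sqrt{3 \theta^{2} + 5} + 1536 \cos{\left(3 \theta + \frac{\pi}{3} \right)} + 753}{768}] = \frac{240 \theta^{5} \sqrt{3 \theta^{2} + 5} + 120 \theta^{3} \sqrt{3 \theta^{2} + 5} + 15 \theta \sqrt{3 \theta^{2} + 5} + 8 \sqrt{3} \theta + 192 \sqrt{3 \theta^{2} + 5} \sin{\left(3 \theta + \frac{\pi}{3} \right)}}{32 \sqrt{3 \theta^{2} + 5}}, which equals G'(\theta).

G(\theta) = - \frac{- 960 \theta^{6} - 720 \theta^{4} - 180 \theta^{2} - 64 \sqrt{3} \sqrt{3 \theta^{2} + 5} + 1536 \cos{\left(3 \theta + \frac{\pi}{3} \right)} + 753}{768}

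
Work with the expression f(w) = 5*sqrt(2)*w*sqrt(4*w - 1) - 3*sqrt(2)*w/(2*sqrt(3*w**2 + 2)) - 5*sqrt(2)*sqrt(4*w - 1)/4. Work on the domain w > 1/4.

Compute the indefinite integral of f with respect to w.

F(w) = 4*w**2*sqrt(2*w - 1/2) - 2*w*sqrt(2*w - 1/2) + sqrt(2*w - 1/2)/4 - sqrt(3*w**2/2 + 1) + C

Integrate term by term and add the pieces.
Check: d/dw[4*w**2*sqrt(2*w - 1/2) - 2*w*sqrt(2*w - 1/2) + sqrt(2*w - 1/2)/4 - sqrt(3*w**2/2 + 1)] = sqrt(2)*(80*w**2*sqrt(3*w**2 + 2) - 6*w*sqrt(4*w - 1) - 40*w*sqrt(3*w**2 + 2) + 5*sqrt(3*w**2 + 2))/(4*sqrt(4*w - 1)*sqrt(3*w**2 + 2)), which equals f(w).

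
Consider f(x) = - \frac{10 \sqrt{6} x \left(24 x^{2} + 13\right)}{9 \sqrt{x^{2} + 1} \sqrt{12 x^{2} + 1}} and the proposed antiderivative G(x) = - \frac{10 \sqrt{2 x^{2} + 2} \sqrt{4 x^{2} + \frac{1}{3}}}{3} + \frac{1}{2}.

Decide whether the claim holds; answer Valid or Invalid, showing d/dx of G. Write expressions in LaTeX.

Valid. The derivative of G reproduces f.

d/dx[G] = \frac{\sqrt{3} \left(- 240 \sqrt{2} x^{3} - 130 \sqrt{2} x\right)}{9 \sqrt{x^{2} + 1} \sqrt{12 x^{2} + 1}}
This equals f(x) exactly, so the claim holds.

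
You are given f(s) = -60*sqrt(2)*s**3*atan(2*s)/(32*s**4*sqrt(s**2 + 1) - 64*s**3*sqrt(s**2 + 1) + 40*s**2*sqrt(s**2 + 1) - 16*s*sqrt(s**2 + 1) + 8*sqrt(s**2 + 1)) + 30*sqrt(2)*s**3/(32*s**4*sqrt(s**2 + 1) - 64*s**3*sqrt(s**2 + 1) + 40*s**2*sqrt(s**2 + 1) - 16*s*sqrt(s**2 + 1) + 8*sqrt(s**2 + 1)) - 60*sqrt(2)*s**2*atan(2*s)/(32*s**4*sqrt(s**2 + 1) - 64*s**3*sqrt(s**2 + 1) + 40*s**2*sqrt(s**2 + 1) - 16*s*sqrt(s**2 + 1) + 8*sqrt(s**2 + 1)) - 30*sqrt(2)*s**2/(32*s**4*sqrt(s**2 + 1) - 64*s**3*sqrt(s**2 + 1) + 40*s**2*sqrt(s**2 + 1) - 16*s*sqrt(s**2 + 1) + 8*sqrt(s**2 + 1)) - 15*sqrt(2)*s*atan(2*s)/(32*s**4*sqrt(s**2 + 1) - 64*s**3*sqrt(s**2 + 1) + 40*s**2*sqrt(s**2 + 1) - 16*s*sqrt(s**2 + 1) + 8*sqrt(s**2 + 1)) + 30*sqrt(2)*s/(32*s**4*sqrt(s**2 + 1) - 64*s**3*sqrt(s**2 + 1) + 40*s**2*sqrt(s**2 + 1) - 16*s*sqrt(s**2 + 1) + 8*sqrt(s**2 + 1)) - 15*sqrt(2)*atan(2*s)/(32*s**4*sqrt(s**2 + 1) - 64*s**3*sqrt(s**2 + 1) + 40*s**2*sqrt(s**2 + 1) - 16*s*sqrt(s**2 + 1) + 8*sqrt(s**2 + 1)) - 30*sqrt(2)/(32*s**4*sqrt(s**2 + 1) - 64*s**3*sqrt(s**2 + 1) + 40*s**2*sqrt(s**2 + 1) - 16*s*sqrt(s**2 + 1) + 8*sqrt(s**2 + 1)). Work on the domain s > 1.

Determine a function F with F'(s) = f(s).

The integrand splits into summands that can be handled one at a time.
Check: d/ds[15*sqrt(2)*sqrt(s**2 + 1)*atan(2*s)/(8*(s - 1))] = (-60*sqrt(2)*s**3*atan(2*s) + 30*sqrt(2)*s**3 - 60*sqrt(2)*s**2*atan(2*s) - 30*sqrt(2)*s**2 - 15*sqrt(2)*s*atan(2*s) + 30*sqrt(2)*s - 15*sqrt(2)*atan(2*s) - 30*sqrt(2))/(32*s**4*sqrt(s**2 + 1) - 64*s**3*sqrt(s**2 + 1) + 40*s**2*sqrt(s**2 + 1) - 16*s*sqrt(s**2 + 1) + 8*sqrt(s**2 + 1)), which equals f(s).

An antiderivative is F(s) = 15*sqrt(2)*sqrt(s**2 + 1)*atan(2*s)/(8*(s - 1)).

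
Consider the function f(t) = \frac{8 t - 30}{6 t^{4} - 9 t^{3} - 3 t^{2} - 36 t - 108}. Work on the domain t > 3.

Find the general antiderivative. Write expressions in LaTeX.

F(t) = - \frac{2 \log{\left(t - 3 \right)}}{117} + \frac{56 \log{\left(t + \frac{3}{2} \right)}}{225} - \frac{113 \log{\left(t^{2} + 4 \right)}}{975} + \frac{69 \operatorname{atan}{\left(\frac{t}{2} \right)}}{325} + C

The denominator factors as 3 \left(t - 3\right) \left(2 t + 3\right) \left(t^{2} + 4\right); partial fractions split f into directly integrable pieces: - \frac{2 \left(113 t - 207\right)}{975 \left(t^{2} + 4\right)} + \frac{112}{225 \left(2 t + 3\right)} - \frac{2}{117 \left(t - 3\right)}.
Check: d/dt[- \frac{2 \log{\left(t - 3 \right)}}{117} + \frac{56 \log{\left(t + \frac{3}{2} \right)}}{225} - \frac{113 \log{\left(t^{2} + 4 \right)}}{975} + \frac{69 \operatorname{atan}{\left(\frac{t}{2} \right)}}{325}] = \frac{8 t - 30}{6 t^{4} - 9 t^{3} - 3 t^{2} - 36 t - 108} = f(t).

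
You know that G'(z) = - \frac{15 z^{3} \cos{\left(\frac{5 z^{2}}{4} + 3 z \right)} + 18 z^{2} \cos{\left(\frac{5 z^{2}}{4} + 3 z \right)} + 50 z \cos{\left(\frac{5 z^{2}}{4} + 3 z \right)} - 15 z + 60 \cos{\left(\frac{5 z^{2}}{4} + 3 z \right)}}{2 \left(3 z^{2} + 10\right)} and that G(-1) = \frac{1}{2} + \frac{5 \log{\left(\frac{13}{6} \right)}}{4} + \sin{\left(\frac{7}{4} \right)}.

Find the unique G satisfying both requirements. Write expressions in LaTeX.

Differentiate the proposed G(z) back; it has to land on the given G'(z).
A general antiderivative is \frac{5 \log{\left(\frac{z^{2}}{2} + \frac{5}{3} \right)}}{4} - \sin{\left(\frac{5 z^{2}}{4} + 3 z \right)} + C.
The condition gives C = \frac{1}{2} + \frac{5 \log{\left(\frac{13}{6} \right)}}{4} + \sin{\left(\frac{7}{4} \right)} - (\frac{5 \log{\left(\frac{13}{6} \right)}}{4} + \sin{\left(\frac{7}{4} \right)}) = \frac{1}{2}.
So G(z) = \frac{5 \log{\left(\frac{z^{2}}{2} + \frac{5}{3} \right)}}{4} - \sin{\left(\frac{5 z^{2}}{4} + 3 z \right)} + \frac{1}{2}.
Check: d/dz[\frac{5 \log{\left(\frac{z^{2}}{2} + \frac{5}{3} \right)}}{4} - \sin{\left(\frac{5 z^{2}}{4} + 3 z \right)} + \frac{1}{2}] = \frac{- 15 z^{3} \cos{\left(\frac{5 z^{2}}{4} + 3 z \right)} - 18 z^{2} \cos{\left(\frac{5 z^{2}}{4} + 3 z \right)} - 50 z \cos{\left(\frac{5 z^{2}}{4} + 3 z \right)} + 15 z - 60 \cos{\left(\frac{5 z^{2}}{4} + 3 z \right)}}{6 z^{2} + 20}, which equals G'(z).

G(z) = \frac{5 \log{\left(\frac{z^{2}}{2} + \frac{5}{3} \right)}}{4} - \sin{\left(\frac{5 z^{2}}{4} + 3 z \right)} + \frac{1}{2}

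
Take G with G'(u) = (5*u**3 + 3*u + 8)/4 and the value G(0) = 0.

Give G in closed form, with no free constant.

Whatever form G(u) takes, its d/du must return the stated G'(u).
A general antiderivative is 5*u**4/16 + 3*u**2/8 + 2*u + C.
The condition gives C = 0 - (0) = 0.
So G(u) = u*(5*u**3 + 6*u + 32)/16.
Check: d/du[u*(5*u**3 + 6*u + 32)/16] = 5*u**3/4 + 3*u/4 + 2, which equals G'(u).

G(u) = u*(5*u**3 + 6*u + 32)/16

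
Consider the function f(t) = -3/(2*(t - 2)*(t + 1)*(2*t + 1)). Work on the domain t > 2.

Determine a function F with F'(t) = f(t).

The denominator factors as 2*(t - 2)*(t + 1)*(2*t + 1); partial fractions split f into directly integrable pieces: 6/(5*(2*t + 1)) - 1/(2*(t + 1)) - 1/(10*(t - 2)).
Check: d/dt[-log(t - 2)/10 + 3*log(t + 1/2)/5 - log(t + 1)/2] = -3/(4*t**3 - 2*t**2 - 10*t - 4), which equals f(t).

An antiderivative is F(t) = -log(t - 2)/10 + 3*log(t + 1/2)/5 - log(t + 1)/2.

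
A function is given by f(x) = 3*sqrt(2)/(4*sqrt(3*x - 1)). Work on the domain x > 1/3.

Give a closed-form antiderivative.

A first test for any F(x): its x-derivative must equal f(x) identically.
Check: d/dx[sqrt(3*x/2 - 1/2)] = 3*sqrt(2)/(4*sqrt(3*x - 1)) = f(x).

An antiderivative is F(x) = sqrt(3*x/2 - 1/2).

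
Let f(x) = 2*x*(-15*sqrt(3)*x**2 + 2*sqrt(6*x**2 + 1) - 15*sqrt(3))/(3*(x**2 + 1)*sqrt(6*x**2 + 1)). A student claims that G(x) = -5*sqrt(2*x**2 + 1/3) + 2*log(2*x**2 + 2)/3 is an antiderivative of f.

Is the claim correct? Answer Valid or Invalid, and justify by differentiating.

Valid - the claim checks out under differentiation.

d/dx[G] = (-30*sqrt(3)*x**3 + 4*x*sqrt(6*x**2 + 1) - 30*sqrt(3)*x)/(3*x**2*sqrt(6*x**2 + 1) + 3*sqrt(6*x**2 + 1))
This equals f(x) exactly, so the claim holds.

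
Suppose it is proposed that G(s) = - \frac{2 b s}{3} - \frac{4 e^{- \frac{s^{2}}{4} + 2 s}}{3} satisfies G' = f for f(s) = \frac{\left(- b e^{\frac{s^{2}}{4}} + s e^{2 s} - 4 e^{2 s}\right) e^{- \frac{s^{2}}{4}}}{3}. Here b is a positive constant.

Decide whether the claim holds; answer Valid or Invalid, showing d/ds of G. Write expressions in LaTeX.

d/ds[G] = - \frac{2 b}{3} + \frac{2 s e^{2 s} e^{- \frac{s^{2}}{4}}}{3} - \frac{8 e^{2 s} e^{- \frac{s^{2}}{4}}}{3}
d/ds[G] - f(s) = \frac{\left(- b e^{\frac{s^{2}}{4}} + s e^{2 s} - 4 e^{2 s}\right) e^{- \frac{s^{2}}{4}}}{3} != 0.

Invalid: d/ds[G] - f = \frac{\left(- b e^{\frac{s^{2}}{4}} + s e^{2 s} - 4 e^{2 s}\right) e^{- \frac{s^{2}}{4}}}{3}, which is not 0.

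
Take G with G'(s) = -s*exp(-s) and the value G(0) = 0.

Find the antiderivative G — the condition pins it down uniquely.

Recognize the product-rule pattern: G'(s) = u'v + uv' with u = s + 1, v = exp(-s), so integration by parts undoes it.
A general antiderivative is (s + 1)*exp(-s) + C.
The condition gives C = 0 - (1) = -1.
So G(s) = s*exp(-s) - 1 + exp(-s).
Check: d/ds[s*exp(-s) - 1 + exp(-s)] = -s*exp(-s) = G'(s).

G(s) = s*exp(-s) - 1 + exp(-s)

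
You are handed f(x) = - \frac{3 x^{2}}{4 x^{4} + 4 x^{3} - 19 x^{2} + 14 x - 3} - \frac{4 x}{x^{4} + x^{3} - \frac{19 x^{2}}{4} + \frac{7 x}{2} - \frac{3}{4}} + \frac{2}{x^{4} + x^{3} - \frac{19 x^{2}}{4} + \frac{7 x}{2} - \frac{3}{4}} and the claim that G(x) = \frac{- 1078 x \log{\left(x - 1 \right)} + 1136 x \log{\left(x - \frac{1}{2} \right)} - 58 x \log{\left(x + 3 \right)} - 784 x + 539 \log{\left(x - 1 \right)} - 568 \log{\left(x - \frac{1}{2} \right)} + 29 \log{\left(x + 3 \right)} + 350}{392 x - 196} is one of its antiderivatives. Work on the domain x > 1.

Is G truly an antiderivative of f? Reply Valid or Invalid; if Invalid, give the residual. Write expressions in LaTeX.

Valid: G'(x) = f(x).

d/dx[G] = \frac{- 3 x^{2} - 16 x + 8}{4 x^{4} + 4 x^{3} - 19 x^{2} + 14 x - 3}
This equals f(x) exactly, so the claim holds.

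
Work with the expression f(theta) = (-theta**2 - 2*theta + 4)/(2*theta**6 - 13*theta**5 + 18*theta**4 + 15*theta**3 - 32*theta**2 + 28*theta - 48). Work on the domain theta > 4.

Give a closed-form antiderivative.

An antiderivative is F(theta) = -5*log(theta - 4)/187 + 64*log(theta - 2)/1225 - 76*log(theta + 3/2)/7007 - 81*log(theta**2 + 1)/11050 - 392*atan(theta)/5525 - 2/(35*theta - 70).

The denominator factors as (theta - 4)*(theta - 2)**2*(2*theta + 3)*(theta**2 + 1); partial fractions split f into directly integrable pieces: -(81*theta + 392)/(5525*(theta**2 + 1)) - 152/(7007*(2*theta + 3)) + 64/(1225*(theta - 2)) + 2/(35*(theta - 2)**2) - 5/(187*(theta - 4)).
Check: d/dtheta[-5*log(theta - 4)/187 + 64*log(theta - 2)/1225 - 76*log(theta + 3/2)/7007 - 81*log(theta**2 + 1)/11050 - 392*atan(theta)/5525 - 2/(35*theta - 70)] = (-theta**2 - 2*theta + 4)/(2*theta**6 - 13*theta**5 + 18*theta**4 + 15*theta**3 - 32*theta**2 + 28*theta - 48) = f(theta).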